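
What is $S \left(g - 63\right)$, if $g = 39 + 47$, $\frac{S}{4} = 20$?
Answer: $1840$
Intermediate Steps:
$S = 80$ ($S = 4 \cdot 20 = 80$)
$g = 86$
$S \left(g - 63\right) = 80 \left(86 - 63\right) = 80 \cdot 23 = 1840$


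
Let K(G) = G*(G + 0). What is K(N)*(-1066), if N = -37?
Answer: -1459354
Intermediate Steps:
K(G) = G² (K(G) = G*G = G²)
K(N)*(-1066) = (-37)²*(-1066) = 1369*(-1066) = -1459354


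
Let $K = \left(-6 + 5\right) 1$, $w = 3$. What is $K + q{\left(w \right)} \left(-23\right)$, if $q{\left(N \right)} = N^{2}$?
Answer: $-208$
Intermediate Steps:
$K = -1$ ($K = \left(-1\right) 1 = -1$)
$K + q{\left(w \right)} \left(-23\right) = -1 + 3^{2} \left(-23\right) = -1 + 9 \left(-23\right) = -1 - 207 = -208$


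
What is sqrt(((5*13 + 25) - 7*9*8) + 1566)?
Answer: 24*sqrt(2) ≈ 33.941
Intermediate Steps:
sqrt(((5*13 + 25) - 7*9*8) + 1566) = sqrt(((65 + 25) - 63*8) + 1566) = sqrt((90 - 504) + 1566) = sqrt(-414 + 1566) = sqrt(1152) = 24*sqrt(2)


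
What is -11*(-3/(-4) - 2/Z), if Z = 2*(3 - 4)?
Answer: -77/4 ≈ -19.250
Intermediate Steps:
Z = -2 (Z = 2*(-1) = -2)
-11*(-3/(-4) - 2/Z) = -11*(-3/(-4) - 2/(-2)) = -11*(-3*(-1/4) - 2*(-1/2)) = -11*(3/4 + 1) = -11*7/4 = -77/4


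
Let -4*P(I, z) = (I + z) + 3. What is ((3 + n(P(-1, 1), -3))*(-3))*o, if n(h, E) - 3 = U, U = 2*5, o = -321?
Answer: 15408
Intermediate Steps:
P(I, z) = -¾ - I/4 - z/4 (P(I, z) = -((I + z) + 3)/4 = -(3 + I + z)/4 = -¾ - I/4 - z/4)
U = 10
n(h, E) = 13 (n(h, E) = 3 + 10 = 13)
((3 + n(P(-1, 1), -3))*(-3))*o = ((3 + 13)*(-3))*(-321) = (16*(-3))*(-321) = -48*(-321) = 15408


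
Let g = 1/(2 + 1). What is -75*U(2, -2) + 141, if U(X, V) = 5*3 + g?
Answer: -1009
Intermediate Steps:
g = ⅓ (g = 1/3 = ⅓ ≈ 0.33333)
U(X, V) = 46/3 (U(X, V) = 5*3 + ⅓ = 15 + ⅓ = 46/3)
-75*U(2, -2) + 141 = -75*46/3 + 141 = -1150 + 141 = -1009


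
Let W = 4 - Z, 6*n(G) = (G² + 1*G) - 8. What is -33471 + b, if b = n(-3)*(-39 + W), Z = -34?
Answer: -100412/3 ≈ -33471.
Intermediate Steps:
n(G) = -4/3 + G/6 + G²/6 (n(G) = ((G² + 1*G) - 8)/6 = ((G² + G) - 8)/6 = ((G + G²) - 8)/6 = (-8 + G + G²)/6 = -4/3 + G/6 + G²/6)
W = 38 (W = 4 - 1*(-34) = 4 + 34 = 38)
b = ⅓ (b = (-4/3 + (⅙)*(-3) + (⅙)*(-3)²)*(-39 + 38) = (-4/3 - ½ + (⅙)*9)*(-1) = (-4/3 - ½ + 3/2)*(-1) = -⅓*(-1) = ⅓ ≈ 0.33333)
-33471 + b = -33471 + ⅓ = -100412/3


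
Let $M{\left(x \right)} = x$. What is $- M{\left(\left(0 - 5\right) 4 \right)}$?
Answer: $20$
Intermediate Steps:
$- M{\left(\left(0 - 5\right) 4 \right)} = - \left(0 - 5\right) 4 = - \left(-5\right) 4 = \left(-1\right) \left(-20\right) = 20$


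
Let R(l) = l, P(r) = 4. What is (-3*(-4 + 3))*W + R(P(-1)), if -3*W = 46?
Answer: -42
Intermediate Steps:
W = -46/3 (W = -⅓*46 = -46/3 ≈ -15.333)
(-3*(-4 + 3))*W + R(P(-1)) = -3*(-4 + 3)*(-46/3) + 4 = -3*(-1)*(-46/3) + 4 = 3*(-46/3) + 4 = -46 + 4 = -42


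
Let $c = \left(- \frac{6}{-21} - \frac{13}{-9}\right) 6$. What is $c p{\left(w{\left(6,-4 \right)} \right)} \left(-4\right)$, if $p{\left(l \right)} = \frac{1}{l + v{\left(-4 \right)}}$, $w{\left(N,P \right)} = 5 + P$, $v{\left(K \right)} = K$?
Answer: $\frac{872}{63} \approx 13.841$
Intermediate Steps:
$p{\left(l \right)} = \frac{1}{-4 + l}$ ($p{\left(l \right)} = \frac{1}{l - 4} = \frac{1}{-4 + l}$)
$c = \frac{218}{21}$ ($c = \left(\left(-6\right) \left(- \frac{1}{21}\right) - - \frac{13}{9}\right) 6 = \left(\frac{2}{7} + \frac{13}{9}\right) 6 = \frac{109}{63} \cdot 6 = \frac{218}{21} \approx 10.381$)
$c p{\left(w{\left(6,-4 \right)} \right)} \left(-4\right) = \frac{218 \frac{1}{-4 + \left(5 - 4\right)} \left(-4\right)}{21} = \frac{218 \frac{1}{-4 + 1} \left(-4\right)}{21} = \frac{218 \frac{1}{-3} \left(-4\right)}{21} = \frac{218 \left(\left(- \frac{1}{3}\right) \left(-4\right)\right)}{21} = \frac{218}{21} \cdot \frac{4}{3} = \frac{872}{63}$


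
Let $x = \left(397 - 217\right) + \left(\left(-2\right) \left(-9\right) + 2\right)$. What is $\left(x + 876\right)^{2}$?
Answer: $1157776$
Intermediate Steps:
$x = 200$ ($x = 180 + \left(18 + 2\right) = 180 + 20 = 200$)
$\left(x + 876\right)^{2} = \left(200 + 876\right)^{2} = 1076^{2} = 1157776$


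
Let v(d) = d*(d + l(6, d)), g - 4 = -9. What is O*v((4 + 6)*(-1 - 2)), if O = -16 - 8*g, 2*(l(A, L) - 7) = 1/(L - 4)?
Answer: 281700/17 ≈ 16571.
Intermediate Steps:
l(A, L) = 7 + 1/(2*(-4 + L)) (l(A, L) = 7 + 1/(2*(L - 4)) = 7 + 1/(2*(-4 + L)))
g = -5 (g = 4 - 9 = -5)
v(d) = d*(d + (-55 + 14*d)/(2*(-4 + d)))
O = 24 (O = -16 - 8*(-5) = -16 + 40 = 24)
O*v((4 + 6)*(-1 - 2)) = 24*(((4 + 6)*(-1 - 2))*(-55 + 2*((4 + 6)*(-1 - 2))² + 6*((4 + 6)*(-1 - 2)))/(2*(-4 + (4 + 6)*(-1 - 2)))) = 24*((10*(-3))*(-55 + 2*(10*(-3))² + 6*(10*(-3)))/(2*(-4 + 10*(-3)))) = 24*((½)*(-30)*(-55 + 2*(-30)² + 6*(-30))/(-4 - 30)) = 24*((½)*(-30)*(-55 + 2*900 - 180)/(-34)) = 24*((½)*(-30)*(-1/34)*(-55 + 1800 - 180)) = 24*((½)*(-30)*(-1/34)*1565) = 24*(23475/34) = 281700/17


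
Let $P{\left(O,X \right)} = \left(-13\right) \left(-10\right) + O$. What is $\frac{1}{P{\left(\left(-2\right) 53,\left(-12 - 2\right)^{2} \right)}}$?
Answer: $\frac{1}{24} \approx 0.041667$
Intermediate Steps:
$P{\left(O,X \right)} = 130 + O$
$\frac{1}{P{\left(\left(-2\right) 53,\left(-12 - 2\right)^{2} \right)}} = \frac{1}{130 - 106} = \frac{1}{24}$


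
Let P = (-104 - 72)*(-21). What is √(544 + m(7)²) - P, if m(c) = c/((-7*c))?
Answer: -3696 + √26657/7 ≈ -3672.7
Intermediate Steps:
P = 3696 (P = -176*(-21) = 3696)
m(c) = -⅐ (m(c) = c*(-1/(7*c)) = -⅐)
√(544 + m(7)²) - P = √(544 + (-⅐)²) - 1*3696 = √(544 + 1/49) - 3696 = √(26657/49) - 3696 = √26657/7 - 3696 = -3696 + √26657/7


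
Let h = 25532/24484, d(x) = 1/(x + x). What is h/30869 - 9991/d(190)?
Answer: -717360560104037/188949149 ≈ -3.7966e+6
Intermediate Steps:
d(x) = 1/(2*x)
h = 6383/6121 (h = 25532*(1/24484) = 6383/6121 ≈ 1.0428)
h/30869 - 9991/d(190) = (6383/6121)/30869 - 9991/((½)/190) = (6383/6121)*(1/30869) - 9991/((½)*(1/190)) = 6383/188949149 - 9991/1/380 = 6383/188949149 - 9991*380 = 6383/188949149 - 3796580 = -717360560104037/188949149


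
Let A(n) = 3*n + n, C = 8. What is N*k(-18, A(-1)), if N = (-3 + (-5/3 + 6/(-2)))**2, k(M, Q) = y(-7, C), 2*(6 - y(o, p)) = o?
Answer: 10051/18 ≈ 558.39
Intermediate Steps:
y(o, p) = 6 - o/2
A(n) = 4*n
k(M, Q) = 19/2 (k(M, Q) = 6 - 1/2*(-7) = 6 + 7/2 = 19/2)
N = 529/9 (N = (-3 + (-5*1/3 + 6*(-1/2)))**2 = (-3 + (-5/3 - 3))**2 = (-3 - 14/3)**2 = (-23/3)**2 = 529/9 ≈ 58.778)
N*k(-18, A(-1)) = (529/9)*(19/2) = 10051/18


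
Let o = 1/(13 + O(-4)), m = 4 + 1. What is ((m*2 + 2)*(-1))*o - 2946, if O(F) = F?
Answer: -8842/3 ≈ -2947.3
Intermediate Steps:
m = 5
o = 1/9 (o = 1/(13 - 4) = 1/9 ≈ 0.11111)
((m*2 + 2)*(-1))*o - 2946 = ((5*2 + 2)*(-1))*(1/9) - 2946 = ((10 + 2)*(-1))*(1/9) - 2946 = (12*(-1))*(1/9) - 2946 = -12*1/9 - 2946 = -4/3 - 2946 = -8842/3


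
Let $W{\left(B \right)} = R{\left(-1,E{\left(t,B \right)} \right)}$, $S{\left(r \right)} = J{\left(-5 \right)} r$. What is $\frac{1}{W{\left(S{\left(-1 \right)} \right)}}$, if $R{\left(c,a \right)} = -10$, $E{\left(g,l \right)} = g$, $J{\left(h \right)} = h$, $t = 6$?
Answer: $- \frac{1}{10} \approx -0.1$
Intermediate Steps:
$S{\left(r \right)} = - 5 r$
$W{\left(B \right)} = -10$
$\frac{1}{W{\left(S{\left(-1 \right)} \right)}} = \frac{1}{-10} = - \frac{1}{10}$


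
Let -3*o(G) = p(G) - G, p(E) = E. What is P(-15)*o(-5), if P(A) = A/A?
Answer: 0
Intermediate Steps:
P(A) = 1
o(G) = 0 (o(G) = -(G - G)/3 = -1/3*0 = 0)
P(-15)*o(-5) = 1*0 = 0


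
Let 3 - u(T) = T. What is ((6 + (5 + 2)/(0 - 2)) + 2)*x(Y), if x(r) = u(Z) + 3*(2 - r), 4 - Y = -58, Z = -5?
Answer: -774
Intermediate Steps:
u(T) = 3 - T
Y = 62 (Y = 4 - 1*(-58) = 4 + 58 = 62)
x(r) = 14 - 3*r (x(r) = (3 - 1*(-5)) + 3*(2 - r) = (3 + 5) + (6 - 3*r) = 8 + (6 - 3*r) = 14 - 3*r)
((6 + (5 + 2)/(0 - 2)) + 2)*x(Y) = ((6 + (5 + 2)/(0 - 2)) + 2)*(14 - 3*62) = ((6 + 7/(-2)) + 2)*(14 - 186) = ((6 + 7*(-1/2)) + 2)*(-172) = ((6 - 7/2) + 2)*(-172) = (5/2 + 2)*(-172) = (9/2)*(-172) = -774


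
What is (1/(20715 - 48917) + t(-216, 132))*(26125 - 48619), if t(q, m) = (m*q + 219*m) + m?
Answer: -167475196785/14101 ≈ -1.1877e+7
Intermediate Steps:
t(q, m) = 220*m + m*q (t(q, m) = (219*m + m*q) + m = 220*m + m*q)
(1/(20715 - 48917) + t(-216, 132))*(26125 - 48619) = (1/(20715 - 48917) + 132*(220 - 216))*(26125 - 48619) = (1/(-28202) + 132*4)*(-22494) = (-1/28202 + 528)*(-22494) = (14890655/28202)*(-22494) = -167475196785/14101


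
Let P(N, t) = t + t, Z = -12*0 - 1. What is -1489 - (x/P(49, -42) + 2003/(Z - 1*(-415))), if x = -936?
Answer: -4361435/2898 ≈ -1505.0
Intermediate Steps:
Z = -1 (Z = 0 - 1 = -1)
P(N, t) = 2*t
-1489 - (x/P(49, -42) + 2003/(Z - 1*(-415))) = -1489 - (-936/(2*(-42)) + 2003/(-1 - 1*(-415))) = -1489 - (-936/(-84) + 2003/(-1 + 415)) = -1489 - (-936*(-1/84) + 2003/414) = -1489 - (78/7 + 2003*(1/414)) = -1489 - (78/7 + 2003/414) = -1489 - 1*46313/2898 = -1489 - 46313/2898 = -4361435/2898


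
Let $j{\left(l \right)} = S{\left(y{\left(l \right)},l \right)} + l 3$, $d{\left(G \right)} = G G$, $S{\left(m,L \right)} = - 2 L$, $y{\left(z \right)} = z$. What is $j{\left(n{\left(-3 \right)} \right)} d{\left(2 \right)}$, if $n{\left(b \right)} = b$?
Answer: $-12$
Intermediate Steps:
$d{\left(G \right)} = G^{2}$
$j{\left(l \right)} = l$ ($j{\left(l \right)} = - 2 l + l 3 = - 2 l + 3 l = l$)
$j{\left(n{\left(-3 \right)} \right)} d{\left(2 \right)} = - 3 \cdot 2^{2} = \left(-3\right) 4 = -12$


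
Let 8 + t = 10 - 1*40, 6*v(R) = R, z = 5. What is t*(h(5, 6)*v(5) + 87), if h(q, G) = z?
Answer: -10393/3 ≈ -3464.3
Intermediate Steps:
h(q, G) = 5
v(R) = R/6
t = -38 (t = -8 + (10 - 1*40) = -8 + (10 - 40) = -8 - 30 = -38)
t*(h(5, 6)*v(5) + 87) = -38*(5*((⅙)*5) + 87) = -38*(5*(⅚) + 87) = -38*(25/6 + 87) = -38*547/6 = -10393/3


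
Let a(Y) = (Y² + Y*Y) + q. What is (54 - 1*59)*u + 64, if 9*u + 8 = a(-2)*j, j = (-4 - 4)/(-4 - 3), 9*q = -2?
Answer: 5144/81 ≈ 63.506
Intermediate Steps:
q = -2/9 (q = (⅑)*(-2) = -2/9 ≈ -0.22222)
a(Y) = -2/9 + 2*Y² (a(Y) = (Y² + Y*Y) - 2/9 = (Y² + Y²) - 2/9 = 2*Y² - 2/9 = -2/9 + 2*Y²)
j = 8/7 (j = -8/(-7) = -8*(-⅐) = 8/7 ≈ 1.1429)
u = 8/81 (u = -8/9 + ((-2/9 + 2*(-2)²)*(8/7))/9 = -8/9 + ((-2/9 + 2*4)*(8/7))/9 = -8/9 + ((-2/9 + 8)*(8/7))/9 = -8/9 + ((70/9)*(8/7))/9 = -8/9 + (⅑)*(80/9) = -8/9 + 80/81 = 8/81 ≈ 0.098765)
(54 - 1*59)*u + 64 = (54 - 1*59)*(8/81) + 64 = (54 - 59)*(8/81) + 64 = -5*8/81 + 64 = -40/81 + 64 = 5144/81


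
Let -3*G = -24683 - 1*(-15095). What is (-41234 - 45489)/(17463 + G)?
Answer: -86723/20659 ≈ -4.1978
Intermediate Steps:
G = 3196 (G = -(-24683 - 1*(-15095))/3 = -(-24683 + 15095)/3 = -⅓*(-9588) = 3196)
(-41234 - 45489)/(17463 + G) = (-41234 - 45489)/(17463 + 3196) = -86723/20659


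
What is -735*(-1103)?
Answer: 810705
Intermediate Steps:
-735*(-1103) = -1*(-810705) = 810705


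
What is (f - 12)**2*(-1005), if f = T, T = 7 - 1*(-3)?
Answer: -4020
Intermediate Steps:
T = 10 (T = 7 + 3 = 10)
f = 10
(f - 12)**2*(-1005) = (10 - 12)**2*(-1005) = (-2)**2*(-1005) = 4*(-1005) = -4020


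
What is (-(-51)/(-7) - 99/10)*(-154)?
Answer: 13233/5 ≈ 2646.6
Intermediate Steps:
(-(-51)/(-7) - 99/10)*(-154) = (-(-51)*(-1)/7 - 99*⅒)*(-154) = (-1*51/7 - 99/10)*(-154) = (-51/7 - 99/10)*(-154) = -1203/70*(-154) = 13233/5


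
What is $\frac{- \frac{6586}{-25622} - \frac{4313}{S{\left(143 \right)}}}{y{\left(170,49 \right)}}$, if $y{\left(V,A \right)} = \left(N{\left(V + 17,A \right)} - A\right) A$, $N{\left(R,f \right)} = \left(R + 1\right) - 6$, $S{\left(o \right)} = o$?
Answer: $- \frac{54782944}{11938968041} \approx -0.0045886$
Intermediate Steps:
$N{\left(R,f \right)} = -5 + R$ ($N{\left(R,f \right)} = \left(1 + R\right) - 6 = -5 + R$)
$y{\left(V,A \right)} = A \left(12 + V - A\right)$ ($y{\left(V,A \right)} = \left(\left(-5 + \left(V + 17\right)\right) - A\right) A = \left(\left(-5 + \left(17 + V\right)\right) - A\right) A = \left(\left(12 + V\right) - A\right) A = \left(12 + V - A\right) A = A \left(12 + V - A\right)$)
$\frac{- \frac{6586}{-25622} - \frac{4313}{S{\left(143 \right)}}}{y{\left(170,49 \right)}} = \frac{- \frac{6586}{-25622} - \frac{4313}{143}}{49 \left(12 + 170 - 49\right)} = \frac{\left(-6586\right) \left(- \frac{1}{25622}\right) - \frac{4313}{143}}{49 \left(12 + 170 - 49\right)} = \frac{\frac{3293}{12811} - \frac{4313}{143}}{49 \cdot 133} = - \frac{54782944}{1831973 \cdot 6517} = \left(- \frac{54782944}{1831973}\right) \frac{1}{6517} = - \frac{54782944}{11938968041}$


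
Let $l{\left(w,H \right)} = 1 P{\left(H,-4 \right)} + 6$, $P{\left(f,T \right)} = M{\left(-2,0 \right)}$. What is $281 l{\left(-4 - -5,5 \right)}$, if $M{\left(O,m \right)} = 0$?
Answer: $1686$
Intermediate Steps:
$P{\left(f,T \right)} = 0$
$l{\left(w,H \right)} = 6$ ($l{\left(w,H \right)} = 1 \cdot 0 + 6 = 0 + 6 = 6$)
$281 l{\left(-4 - -5,5 \right)} = 281 \cdot 6 = 1686$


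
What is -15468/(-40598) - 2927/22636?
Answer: 115651651/459488164 ≈ 0.25170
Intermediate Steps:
-15468/(-40598) - 2927/22636 = -15468*(-1/40598) - 2927*1/22636 = 7734/20299 - 2927/22636 = 115651651/459488164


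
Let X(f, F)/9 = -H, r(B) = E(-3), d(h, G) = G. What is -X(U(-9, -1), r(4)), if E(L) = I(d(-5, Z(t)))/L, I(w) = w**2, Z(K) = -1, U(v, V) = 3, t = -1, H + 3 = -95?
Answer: -882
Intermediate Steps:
H = -98 (H = -3 - 95 = -98)
E(L) = 1/L (E(L) = (-1)**2/L = 1/L)
r(B) = -1/3 (r(B) = 1/(-3) = -1/3)
X(f, F) = 882 (X(f, F) = 9*(-1*(-98)) = 9*98 = 882)
-X(U(-9, -1), r(4)) = -1*882 = -882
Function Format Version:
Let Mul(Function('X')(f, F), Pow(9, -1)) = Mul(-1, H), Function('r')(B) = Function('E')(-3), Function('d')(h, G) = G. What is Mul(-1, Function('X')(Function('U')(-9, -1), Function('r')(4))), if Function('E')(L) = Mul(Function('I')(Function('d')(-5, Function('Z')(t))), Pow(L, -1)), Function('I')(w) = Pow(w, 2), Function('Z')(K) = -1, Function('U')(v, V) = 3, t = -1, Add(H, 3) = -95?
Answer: -882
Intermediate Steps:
H = -98 (H = Add(-3, -95) = -98)
Function('E')(L) = Pow(L, -1) (Function('E')(L) = Mul(Pow(-1, 2), Pow(L, -1)) = Mul(1, Pow(L, -1)) = Pow(L, -1))
Function('r')(B) = Rational(-1, 3) (Function('r')(B) = Pow(-3, -1) = Rational(-1, 3))
Function('X')(f, F) = 882 (Function('X')(f, F) = Mul(9, Mul(-1, -98)) = Mul(9, 98) = 882)
Mul(-1, Function('X')(Function('U')(-9, -1), Function('r')(4))) = Mul(-1, 882) = -882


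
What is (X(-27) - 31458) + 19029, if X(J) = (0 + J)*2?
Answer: -12483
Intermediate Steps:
X(J) = 2*J (X(J) = J*2 = 2*J)
(X(-27) - 31458) + 19029 = (2*(-27) - 31458) + 19029 = (-54 - 31458) + 19029 = -31512 + 19029 = -12483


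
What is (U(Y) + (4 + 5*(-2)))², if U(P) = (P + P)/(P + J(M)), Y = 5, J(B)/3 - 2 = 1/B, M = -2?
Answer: 8836/361 ≈ 24.476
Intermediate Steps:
J(B) = 6 + 3/B
U(P) = 2*P/(9/2 + P) (U(P) = (P + P)/(P + (6 + 3/(-2))) = (2*P)/(P + (6 + 3*(-½))) = (2*P)/(P + (6 - 3/2)) = (2*P)/(P + 9/2) = (2*P)/(9/2 + P) = 2*P/(9/2 + P))
(U(Y) + (4 + 5*(-2)))² = (4*5/(9 + 2*5) + (4 + 5*(-2)))² = (4*5/(9 + 10) + (4 - 10))² = (4*5/19 - 6)² = (4*5*(1/19) - 6)² = (20/19 - 6)² = (-94/19)² = 8836/361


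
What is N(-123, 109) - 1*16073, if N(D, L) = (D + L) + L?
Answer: -15978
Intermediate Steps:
N(D, L) = D + 2*L
N(-123, 109) - 1*16073 = (-123 + 2*109) - 1*16073 = (-123 + 218) - 16073 = 95 - 16073 = -15978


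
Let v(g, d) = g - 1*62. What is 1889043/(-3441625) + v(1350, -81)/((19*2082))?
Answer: -35146974997/68071900875 ≈ -0.51632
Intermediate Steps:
v(g, d) = -62 + g (v(g, d) = g - 62 = -62 + g)
1889043/(-3441625) + v(1350, -81)/((19*2082)) = 1889043/(-3441625) + (-62 + 1350)/((19*2082)) = 1889043*(-1/3441625) + 1288/39558 = -1889043/3441625 + 1288*(1/39558) = -1889043/3441625 + 644/19779 = -35146974997/68071900875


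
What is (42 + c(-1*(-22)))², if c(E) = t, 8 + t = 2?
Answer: 1296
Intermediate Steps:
t = -6 (t = -8 + 2 = -6)
c(E) = -6
(42 + c(-1*(-22)))² = (42 - 6)² = 36² = 1296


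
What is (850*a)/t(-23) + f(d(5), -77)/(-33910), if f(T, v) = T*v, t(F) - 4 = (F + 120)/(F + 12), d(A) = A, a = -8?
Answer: 507297681/359446 ≈ 1411.3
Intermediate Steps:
t(F) = 4 + (120 + F)/(12 + F) (t(F) = 4 + (F + 120)/(F + 12) = 4 + (120 + F)/(12 + F))
(850*a)/t(-23) + f(d(5), -77)/(-33910) = (850*(-8))/(((168 + 5*(-23))/(12 - 23))) + (5*(-77))/(-33910) = -6800*(-11/(168 - 115)) - 385*(-1/33910) = -6800/((-1/11*53)) + 77/6782 = -6800/(-53/11) + 77/6782 = -6800*(-11/53) + 77/6782 = 74800/53 + 77/6782 = 507297681/359446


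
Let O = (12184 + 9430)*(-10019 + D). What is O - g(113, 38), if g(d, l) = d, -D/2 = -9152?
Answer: 179071877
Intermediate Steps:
D = 18304 (D = -2*(-9152) = 18304)
O = 179071990 (O = (12184 + 9430)*(-10019 + 18304) = 21614*8285 = 179071990)
O - g(113, 38) = 179071990 - 1*113 = 179071990 - 113 = 179071877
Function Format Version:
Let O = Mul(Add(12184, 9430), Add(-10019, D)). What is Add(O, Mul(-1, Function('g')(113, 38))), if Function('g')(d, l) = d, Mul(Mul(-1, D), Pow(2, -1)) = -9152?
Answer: 179071877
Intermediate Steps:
D = 18304 (D = Mul(-2, -9152) = 18304)
O = 179071990 (O = Mul(Add(12184, 9430), Add(-10019, 18304)) = Mul(21614, 8285) = 179071990)
Add(O, Mul(-1, Function('g')(113, 38))) = Add(179071990, Mul(-1, 113)) = Add(179071990, -113) = 179071877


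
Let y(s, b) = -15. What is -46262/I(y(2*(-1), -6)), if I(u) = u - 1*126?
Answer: 46262/141 ≈ 328.10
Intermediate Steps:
I(u) = -126 + u (I(u) = u - 126 = -126 + u)
-46262/I(y(2*(-1), -6)) = -46262/(-126 - 15) = -46262/(-141) = -46262*(-1/141) = 46262/141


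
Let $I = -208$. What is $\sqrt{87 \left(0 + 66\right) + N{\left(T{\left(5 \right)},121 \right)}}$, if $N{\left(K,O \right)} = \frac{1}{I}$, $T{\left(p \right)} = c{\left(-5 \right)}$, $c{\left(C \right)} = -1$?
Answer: $\frac{\sqrt{15526355}}{52} \approx 75.776$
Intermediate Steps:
$T{\left(p \right)} = -1$
$N{\left(K,O \right)} = - \frac{1}{208}$ ($N{\left(K,O \right)} = \frac{1}{-208} = - \frac{1}{208}$)
$\sqrt{87 \left(0 + 66\right) + N{\left(T{\left(5 \right)},121 \right)}} = \sqrt{87 \left(0 + 66\right) - \frac{1}{208}} = \sqrt{87 \cdot 66 - \frac{1}{208}} = \sqrt{5742 - \frac{1}{208}} = \sqrt{\frac{1194335}{208}} = \frac{\sqrt{15526355}}{52}$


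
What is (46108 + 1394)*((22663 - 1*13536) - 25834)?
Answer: -793615914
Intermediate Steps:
(46108 + 1394)*((22663 - 1*13536) - 25834) = 47502*((22663 - 13536) - 25834) = 47502*(9127 - 25834) = 47502*(-16707) = -793615914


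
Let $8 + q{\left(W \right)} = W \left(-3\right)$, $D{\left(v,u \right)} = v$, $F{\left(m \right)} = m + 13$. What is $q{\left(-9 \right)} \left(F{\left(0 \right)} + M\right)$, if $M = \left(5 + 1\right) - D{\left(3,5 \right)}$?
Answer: $304$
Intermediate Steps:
$F{\left(m \right)} = 13 + m$
$q{\left(W \right)} = -8 - 3 W$ ($q{\left(W \right)} = -8 + W \left(-3\right) = -8 - 3 W$)
$M = 3$ ($M = \left(5 + 1\right) - 3 = 6 - 3 = 3$)
$q{\left(-9 \right)} \left(F{\left(0 \right)} + M\right) = \left(-8 - -27\right) \left(\left(13 + 0\right) + 3\right) = \left(-8 + 27\right) \left(13 + 3\right) = 19 \cdot 16 = 304$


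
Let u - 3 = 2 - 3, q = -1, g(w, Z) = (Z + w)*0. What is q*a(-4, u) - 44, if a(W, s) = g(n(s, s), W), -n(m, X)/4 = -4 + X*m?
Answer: -44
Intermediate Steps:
n(m, X) = 16 - 4*X*m (n(m, X) = -4*(-4 + X*m) = 16 - 4*X*m)
g(w, Z) = 0
u = 2 (u = 3 + (2 - 3) = 3 - 1 = 2)
a(W, s) = 0
q*a(-4, u) - 44 = -1*0 - 44 = 0 - 44 = -44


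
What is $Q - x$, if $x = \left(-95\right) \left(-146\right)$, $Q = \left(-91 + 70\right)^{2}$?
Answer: $-13429$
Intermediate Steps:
$Q = 441$ ($Q = \left(-21\right)^{2} = 441$)
$x = 13870$
$Q - x = 441 - 13870 = -13429$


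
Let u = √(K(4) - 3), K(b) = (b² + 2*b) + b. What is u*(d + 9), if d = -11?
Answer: -10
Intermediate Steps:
K(b) = b² + 3*b
u = 5 (u = √(4*(3 + 4) - 3) = √(4*7 - 3) = √(28 - 3) = √25 = 5)
u*(d + 9) = 5*(-11 + 9) = 5*(-2) = -10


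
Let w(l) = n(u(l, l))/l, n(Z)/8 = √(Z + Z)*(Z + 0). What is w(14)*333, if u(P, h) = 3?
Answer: 3996*√6/7 ≈ 1398.3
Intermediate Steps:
n(Z) = 8*√2*Z^(3/2) (n(Z) = 8*(√(Z + Z)*(Z + 0)) = 8*(√(2*Z)*Z) = 8*((√2*√Z)*Z) = 8*(√2*Z^(3/2)) = 8*√2*Z^(3/2))
w(l) = 24*√6/l (w(l) = (8*√2*3^(3/2))/l = (8*√2*(3*√3))/l = (24*√6)/l = 24*√6/l)
w(14)*333 = (24*√6/14)*333 = (24*√6*(1/14))*333 = (12*√6/7)*333 = 3996*√6/7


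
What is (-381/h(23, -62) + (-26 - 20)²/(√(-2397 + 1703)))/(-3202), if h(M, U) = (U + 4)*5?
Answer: -381/928580 + 529*I*√694/555547 ≈ -0.0004103 + 0.025085*I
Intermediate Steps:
h(M, U) = 20 + 5*U (h(M, U) = (4 + U)*5 = 20 + 5*U)
(-381/h(23, -62) + (-26 - 20)²/(√(-2397 + 1703)))/(-3202) = (-381/(20 + 5*(-62)) + (-26 - 20)²/(√(-2397 + 1703)))/(-3202) = (-381/(20 - 310) + (-46)²/(√(-694)))*(-1/3202) = (-381/(-290) + 2116/((I*√694)))*(-1/3202) = (-381*(-1/290) + 2116*(-I*√694/694))*(-1/3202) = (381/290 - 1058*I*√694/347)*(-1/3202) = -381/928580 + 529*I*√694/555547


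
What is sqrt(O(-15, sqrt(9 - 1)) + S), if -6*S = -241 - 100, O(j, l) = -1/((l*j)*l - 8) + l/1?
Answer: sqrt(130962 + 4608*sqrt(2))/48 ≈ 7.7246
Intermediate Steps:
O(j, l) = l - 1/(-8 + j*l**2) (O(j, l) = -1/((j*l)*l - 8) + l*1 = -1/(j*l**2 - 8) + l = -1/(-8 + j*l**2) + l = l - 1/(-8 + j*l**2))
S = 341/6 (S = -(-241 - 100)/6 = -1/6*(-341) = 341/6 ≈ 56.833)
sqrt(O(-15, sqrt(9 - 1)) + S) = sqrt((-1 - 8*sqrt(9 - 1) - 15*(9 - 1)**(3/2))/(-8 - 15*(sqrt(9 - 1))**2) + 341/6) = sqrt((-1 - 16*sqrt(2) - 15*16*sqrt(2))/(-8 - 15*(sqrt(8))**2) + 341/6) = sqrt((-1 - 16*sqrt(2) - 15*16*sqrt(2))/(-8 - 15*(2*sqrt(2))**2) + 341/6) = sqrt((-1 - 16*sqrt(2) - 240*sqrt(2))/(-8 - 15*8) + 341/6) = sqrt((-1 - 16*sqrt(2) - 240*sqrt(2))/(-8 - 120) + 341/6) = sqrt((-1 - 256*sqrt(2))/(-128) + 341/6) = sqrt(-(-1 - 256*sqrt(2))/128 + 341/6) = sqrt((1/128 + 2*sqrt(2)) + 341/6) = sqrt(21827/384 + 2*sqrt(2))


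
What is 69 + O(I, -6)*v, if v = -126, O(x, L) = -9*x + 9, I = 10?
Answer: 10275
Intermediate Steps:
O(x, L) = 9 - 9*x
69 + O(I, -6)*v = 69 + (9 - 9*10)*(-126) = 69 + (9 - 90)*(-126) = 69 - 81*(-126) = 69 + 10206 = 10275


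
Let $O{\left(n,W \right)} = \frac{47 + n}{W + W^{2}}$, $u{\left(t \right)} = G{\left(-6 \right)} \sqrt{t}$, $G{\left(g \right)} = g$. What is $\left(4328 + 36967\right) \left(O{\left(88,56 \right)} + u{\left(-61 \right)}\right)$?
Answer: $\frac{1858275}{1064} - 247770 i \sqrt{61} \approx 1746.5 - 1.9351 \cdot 10^{6} i$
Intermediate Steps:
$u{\left(t \right)} = - 6 \sqrt{t}$
$O{\left(n,W \right)} = \frac{47 + n}{W + W^{2}}$
$\left(4328 + 36967\right) \left(O{\left(88,56 \right)} + u{\left(-61 \right)}\right) = \left(4328 + 36967\right) \left(\frac{47 + 88}{56 \left(1 + 56\right)} - 6 \sqrt{-61}\right) = 41295 \left(\frac{1}{56} \cdot \frac{1}{57} \cdot 135 - 6 i \sqrt{61}\right) = 41295 \left(\frac{45}{1064} - 6 i \sqrt{61}\right) = \frac{1858275}{1064} - 247770 i \sqrt{61}$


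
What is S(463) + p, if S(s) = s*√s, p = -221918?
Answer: -221918 + 463*√463 ≈ -2.1196e+5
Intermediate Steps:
S(s) = s^(3/2)
S(463) + p = 463^(3/2) - 221918 = 463*√463 - 221918 = -221918 + 463*√463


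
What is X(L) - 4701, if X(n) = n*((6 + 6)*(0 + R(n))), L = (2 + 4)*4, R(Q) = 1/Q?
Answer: -4689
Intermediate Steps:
L = 24 (L = 6*4 = 24)
X(n) = 12 (X(n) = n*((6 + 6)*(0 + 1/n)) = n*(12/n) = 12)
X(L) - 4701 = 12 - 4701 = -4689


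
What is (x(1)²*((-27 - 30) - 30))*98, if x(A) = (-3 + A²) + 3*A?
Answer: -8526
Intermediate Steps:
x(A) = -3 + A² + 3*A
(x(1)²*((-27 - 30) - 30))*98 = ((-3 + 1² + 3*1)²*((-27 - 30) - 30))*98 = ((-3 + 1 + 3)²*(-57 - 30))*98 = (1²*(-87))*98 = (1*(-87))*98 = -87*98 = -8526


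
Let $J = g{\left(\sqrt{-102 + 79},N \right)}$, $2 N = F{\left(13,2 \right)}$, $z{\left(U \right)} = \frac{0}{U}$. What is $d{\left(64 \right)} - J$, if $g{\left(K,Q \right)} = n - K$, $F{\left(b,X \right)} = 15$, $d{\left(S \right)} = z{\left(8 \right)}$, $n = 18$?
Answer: $-18 + i \sqrt{23} \approx -18.0 + 4.7958 i$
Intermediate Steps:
$z{\left(U \right)} = 0$
$d{\left(S \right)} = 0$
$N = \frac{15}{2}$ ($N = \frac{1}{2} \cdot 15 = \frac{15}{2} \approx 7.5$)
$g{\left(K,Q \right)} = 18 - K$
$J = 18 - i \sqrt{23}$ ($J = 18 - \sqrt{-102 + 79} = 18 - \sqrt{-23} = 18 - i \sqrt{23} \approx 18.0 - 4.7958 i$)
$d{\left(64 \right)} - J = 0 - \left(18 - i \sqrt{23}\right) = -18 + i \sqrt{23}$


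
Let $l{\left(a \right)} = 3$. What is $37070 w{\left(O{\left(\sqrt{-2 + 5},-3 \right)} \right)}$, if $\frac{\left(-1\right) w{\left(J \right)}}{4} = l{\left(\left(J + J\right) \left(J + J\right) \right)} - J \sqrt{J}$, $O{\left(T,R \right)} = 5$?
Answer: $-444840 + 741400 \sqrt{5} \approx 1.213 \cdot 10^{6}$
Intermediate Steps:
$w{\left(J \right)} = -12 + 4 J^{\frac{3}{2}}$ ($w{\left(J \right)} = - 4 \left(3 - J \sqrt{J}\right) = - 4 \left(3 - J^{\frac{3}{2}}\right) = -12 + 4 J^{\frac{3}{2}}$)
$37070 w{\left(O{\left(\sqrt{-2 + 5},-3 \right)} \right)} = 37070 \left(-12 + 4 \cdot 5^{\frac{3}{2}}\right) = 37070 \left(-12 + 4 \cdot 5 \sqrt{5}\right) = 37070 \left(-12 + 20 \sqrt{5}\right) = -444840 + 741400 \sqrt{5}$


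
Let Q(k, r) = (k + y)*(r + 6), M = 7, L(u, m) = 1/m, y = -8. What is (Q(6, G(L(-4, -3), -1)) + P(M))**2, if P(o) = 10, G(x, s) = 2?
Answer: 36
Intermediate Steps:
Q(k, r) = (-8 + k)*(6 + r) (Q(k, r) = (k - 8)*(r + 6) = (-8 + k)*(6 + r))
(Q(6, G(L(-4, -3), -1)) + P(M))**2 = ((-48 - 8*2 + 6*6 + 6*2) + 10)**2 = ((-48 - 16 + 36 + 12) + 10)**2 = (-16 + 10)**2 = (-6)**2 = 36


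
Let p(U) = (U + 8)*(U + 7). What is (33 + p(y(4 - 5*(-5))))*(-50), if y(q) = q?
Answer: -68250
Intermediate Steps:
p(U) = (7 + U)*(8 + U) (p(U) = (8 + U)*(7 + U) = (7 + U)*(8 + U))
(33 + p(y(4 - 5*(-5))))*(-50) = (33 + (56 + (4 - 5*(-5))² + 15*(4 - 5*(-5))))*(-50) = (33 + (56 + (4 + 25)² + 15*(4 + 25)))*(-50) = (33 + (56 + 29² + 15*29))*(-50) = (33 + (56 + 841 + 435))*(-50) = (33 + 1332)*(-50) = 1365*(-50) = -68250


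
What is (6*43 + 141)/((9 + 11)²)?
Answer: 399/400 ≈ 0.99750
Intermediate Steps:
(6*43 + 141)/((9 + 11)²) = (258 + 141)/(20²) = 399/400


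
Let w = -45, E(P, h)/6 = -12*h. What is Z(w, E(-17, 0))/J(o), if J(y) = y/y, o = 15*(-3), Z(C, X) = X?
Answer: 0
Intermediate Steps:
E(P, h) = -72*h (E(P, h) = 6*(-12*h) = -72*h)
o = -45
J(y) = 1
Z(w, E(-17, 0))/J(o) = -72*0/1 = 0*1 = 0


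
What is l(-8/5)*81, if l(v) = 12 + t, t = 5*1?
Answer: 1377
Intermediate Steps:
t = 5
l(v) = 17 (l(v) = 12 + 5 = 17)
l(-8/5)*81 = 17*81 = 1377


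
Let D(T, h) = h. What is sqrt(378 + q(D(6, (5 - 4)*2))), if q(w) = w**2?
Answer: sqrt(382) ≈ 19.545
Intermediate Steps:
sqrt(378 + q(D(6, (5 - 4)*2))) = sqrt(378 + ((5 - 4)*2)**2) = sqrt(378 + (1*2)**2) = sqrt(378 + 2**2) = sqrt(378 + 4) = sqrt(382)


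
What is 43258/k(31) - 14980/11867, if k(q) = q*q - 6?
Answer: 499036786/11332985 ≈ 44.034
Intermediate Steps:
k(q) = -6 + q² (k(q) = q² - 6 = -6 + q²)
43258/k(31) - 14980/11867 = 43258/(-6 + 31²) - 14980/11867 = 43258/(-6 + 961) - 14980*1/11867 = 43258/955 - 14980/11867 = 499036786/11332985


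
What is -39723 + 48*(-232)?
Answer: -50859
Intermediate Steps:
-39723 + 48*(-232) = -39723 - 11136 = -50859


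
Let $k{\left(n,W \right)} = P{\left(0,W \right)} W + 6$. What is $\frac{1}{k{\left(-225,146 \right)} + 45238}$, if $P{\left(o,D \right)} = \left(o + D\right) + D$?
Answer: $\frac{1}{87876} \approx 1.138 \cdot 10^{-5}$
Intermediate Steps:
$P{\left(o,D \right)} = o + 2 D$ ($P{\left(o,D \right)} = \left(D + o\right) + D = o + 2 D$)
$k{\left(n,W \right)} = 6 + 2 W^{2}$ ($k{\left(n,W \right)} = \left(0 + 2 W\right) W + 6 = 2 W W + 6 = 2 W^{2} + 6 = 6 + 2 W^{2}$)
$\frac{1}{k{\left(-225,146 \right)} + 45238} = \frac{1}{\left(6 + 2 \cdot 146^{2}\right) + 45238} = \frac{1}{\left(6 + 2 \cdot 21316\right) + 45238} = \frac{1}{\left(6 + 42632\right) + 45238} = \frac{1}{42638 + 45238} = \frac{1}{87876}$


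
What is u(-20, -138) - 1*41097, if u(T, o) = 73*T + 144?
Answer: -42413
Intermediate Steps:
u(T, o) = 144 + 73*T
u(-20, -138) - 1*41097 = (144 + 73*(-20)) - 1*41097 = (144 - 1460) - 41097 = -1316 - 41097 = -42413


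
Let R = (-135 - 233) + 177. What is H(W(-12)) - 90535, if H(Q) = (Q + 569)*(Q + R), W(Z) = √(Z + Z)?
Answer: -199238 + 756*I*√6 ≈ -1.9924e+5 + 1851.8*I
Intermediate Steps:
W(Z) = √2*√Z (W(Z) = √(2*Z) = √2*√Z)
R = -191 (R = -368 + 177 = -191)
H(Q) = (-191 + Q)*(569 + Q) (H(Q) = (Q + 569)*(Q - 191) = (569 + Q)*(-191 + Q) = (-191 + Q)*(569 + Q))
H(W(-12)) - 90535 = (-108679 + (√2*√(-12))² + 378*(√2*√(-12))) - 90535 = (-108679 + (√2*(2*I*√3))² + 378*(√2*(2*I*√3))) - 90535 = (-108679 + (2*I*√6)² + 378*(2*I*√6)) - 90535 = (-108679 - 24 + 756*I*√6) - 90535 = (-108703 + 756*I*√6) - 90535 = -199238 + 756*I*√6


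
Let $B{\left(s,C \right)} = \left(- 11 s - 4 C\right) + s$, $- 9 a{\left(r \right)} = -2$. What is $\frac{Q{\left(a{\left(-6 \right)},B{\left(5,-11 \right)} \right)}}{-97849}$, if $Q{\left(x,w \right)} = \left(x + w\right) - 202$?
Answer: $\frac{1870}{880641} \approx 0.0021235$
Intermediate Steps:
$a{\left(r \right)} = \frac{2}{9}$ ($a{\left(r \right)} = \left(- \frac{1}{9}\right) \left(-2\right) = \frac{2}{9}$)
$B{\left(s,C \right)} = - 10 s - 4 C$
$Q{\left(x,w \right)} = -202 + w + x$ ($Q{\left(x,w \right)} = \left(w + x\right) - 202 = -202 + w + x$)
$\frac{Q{\left(a{\left(-6 \right)},B{\left(5,-11 \right)} \right)}}{-97849} = \frac{-202 - 6 + \frac{2}{9}}{-97849} = \left(-202 + \left(-50 + 44\right) + \frac{2}{9}\right) \left(- \frac{1}{97849}\right) = \left(-202 - 6 + \frac{2}{9}\right) \left(- \frac{1}{97849}\right) = \left(- \frac{1870}{9}\right) \left(- \frac{1}{97849}\right) = \frac{1870}{880641}$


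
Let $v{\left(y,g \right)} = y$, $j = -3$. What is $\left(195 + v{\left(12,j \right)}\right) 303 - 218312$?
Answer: $-155591$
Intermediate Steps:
$\left(195 + v{\left(12,j \right)}\right) 303 - 218312 = \left(195 + 12\right) 303 - 218312 = 207 \cdot 303 - 218312 = 62721 - 218312 = -155591$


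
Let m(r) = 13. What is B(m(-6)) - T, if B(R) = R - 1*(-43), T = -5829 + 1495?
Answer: 4390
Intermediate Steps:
T = -4334
B(R) = 43 + R (B(R) = R + 43 = 43 + R)
B(m(-6)) - T = (43 + 13) - 1*(-4334) = 56 + 4334 = 4390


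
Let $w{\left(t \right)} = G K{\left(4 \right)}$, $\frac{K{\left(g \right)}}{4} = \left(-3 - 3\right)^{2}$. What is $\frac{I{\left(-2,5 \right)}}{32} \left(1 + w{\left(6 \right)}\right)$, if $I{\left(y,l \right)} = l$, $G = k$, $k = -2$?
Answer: $- \frac{1435}{32} \approx -44.844$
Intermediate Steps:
$K{\left(g \right)} = 144$ ($K{\left(g \right)} = 4 \left(-3 - 3\right)^{2} = 4 \left(-6\right)^{2} = 4 \cdot 36 = 144$)
$G = -2$
$w{\left(t \right)} = -288$ ($w{\left(t \right)} = \left(-2\right) 144 = -288$)
$\frac{I{\left(-2,5 \right)}}{32} \left(1 + w{\left(6 \right)}\right) = \frac{5}{32} \left(1 - 288\right) = 5 \cdot \frac{1}{32} \left(-287\right) = \frac{5}{32} \left(-287\right) = - \frac{1435}{32}$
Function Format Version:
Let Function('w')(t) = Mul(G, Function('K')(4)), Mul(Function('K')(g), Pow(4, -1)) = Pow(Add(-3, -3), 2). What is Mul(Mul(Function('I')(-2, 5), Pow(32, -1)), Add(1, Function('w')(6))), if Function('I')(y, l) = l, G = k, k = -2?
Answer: Rational(-1435, 32) ≈ -44.844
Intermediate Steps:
Function('K')(g) = 144 (Function('K')(g) = Mul(4, Pow(Add(-3, -3), 2)) = Mul(4, Pow(-6, 2)) = Mul(4, 36) = 144)
G = -2
Function('w')(t) = -288 (Function('w')(t) = Mul(-2, 144) = -288)
Mul(Mul(Function('I')(-2, 5), Pow(32, -1)), Add(1, Function('w')(6))) = Mul(Mul(5, Pow(32, -1)), Add(1, -288)) = Mul(Mul(5, Rational(1, 32)), -287) = Mul(Rational(5, 32), -287) = Rational(-1435, 32)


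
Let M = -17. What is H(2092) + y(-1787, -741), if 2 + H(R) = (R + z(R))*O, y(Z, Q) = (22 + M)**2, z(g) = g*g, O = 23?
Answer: 100706811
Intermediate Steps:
z(g) = g**2
y(Z, Q) = 25 (y(Z, Q) = (22 - 17)**2 = 5**2 = 25)
H(R) = -2 + 23*R + 23*R**2 (H(R) = -2 + (R + R**2)*23 = -2 + (23*R + 23*R**2) = -2 + 23*R + 23*R**2)
H(2092) + y(-1787, -741) = (-2 + 23*2092 + 23*2092**2) + 25 = (-2 + 48116 + 23*4376464) + 25 = (-2 + 48116 + 100658672) + 25 = 100706786 + 25 = 100706811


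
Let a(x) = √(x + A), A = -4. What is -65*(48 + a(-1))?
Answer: -3120 - 65*I*√5 ≈ -3120.0 - 145.34*I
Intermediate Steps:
a(x) = √(-4 + x) (a(x) = √(x - 4) = √(-4 + x))
-65*(48 + a(-1)) = -65*(48 + √(-4 - 1)) = -65*(48 + √(-5)) = -65*(48 + I*√5) = -3120 - 65*I*√5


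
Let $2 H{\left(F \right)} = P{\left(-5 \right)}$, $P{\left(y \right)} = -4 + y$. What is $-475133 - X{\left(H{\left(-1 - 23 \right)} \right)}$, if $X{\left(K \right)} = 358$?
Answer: $-475491$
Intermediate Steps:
$H{\left(F \right)} = - \frac{9}{2}$ ($H{\left(F \right)} = \frac{-4 - 5}{2} = \frac{1}{2} \left(-9\right) = - \frac{9}{2}$)
$-475133 - X{\left(H{\left(-1 - 23 \right)} \right)} = -475133 - 358 = -475491$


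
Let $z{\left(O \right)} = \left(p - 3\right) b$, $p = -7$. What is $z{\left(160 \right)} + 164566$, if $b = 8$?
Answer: $164486$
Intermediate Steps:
$z{\left(O \right)} = -80$ ($z{\left(O \right)} = \left(-7 - 3\right) 8 = \left(-10\right) 8 = -80$)
$z{\left(160 \right)} + 164566 = -80 + 164566 = 164486$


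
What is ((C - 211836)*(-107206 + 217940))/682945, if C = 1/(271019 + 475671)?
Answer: -8757720783126913/254974101025 ≈ -34348.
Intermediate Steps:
C = 1/746690 ≈ 1.3392e-6
((C - 211836)*(-107206 + 217940))/682945 = ((1/746690 - 211836)*(-107206 + 217940))/682945 = -158175822839/746690*110734*(1/682945) = -8757720783126913/373345*1/682945 = -8757720783126913/254974101025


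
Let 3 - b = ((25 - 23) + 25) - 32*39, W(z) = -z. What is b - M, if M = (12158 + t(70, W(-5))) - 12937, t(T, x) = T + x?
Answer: 1928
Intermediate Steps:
M = -704 (M = (12158 + (70 - 1*(-5))) - 12937 = (12158 + (70 + 5)) - 12937 = (12158 + 75) - 12937 = 12233 - 12937 = -704)
b = 1224 (b = 3 - (((25 - 23) + 25) - 32*39) = 3 - ((2 + 25) - 1248) = 3 - (27 - 1248) = 3 - 1*(-1221) = 3 + 1221 = 1224)
b - M = 1224 - 1*(-704) = 1224 + 704 = 1928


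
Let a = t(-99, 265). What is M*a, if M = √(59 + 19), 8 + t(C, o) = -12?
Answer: -20*√78 ≈ -176.64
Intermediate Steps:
t(C, o) = -20 (t(C, o) = -8 - 12 = -20)
a = -20
M = √78 ≈ 8.8318
M*a = √78*(-20) = -20*√78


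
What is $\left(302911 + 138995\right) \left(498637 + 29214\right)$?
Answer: $233260524006$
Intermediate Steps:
$\left(302911 + 138995\right) \left(498637 + 29214\right) = 441906 \cdot 527851 = 233260524006$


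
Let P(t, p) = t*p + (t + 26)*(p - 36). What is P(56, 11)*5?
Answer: -7170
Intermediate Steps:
P(t, p) = p*t + (-36 + p)*(26 + t) (P(t, p) = p*t + (26 + t)*(-36 + p) = p*t + (-36 + p)*(26 + t))
P(56, 11)*5 = (-936 - 36*56 + 26*11 + 2*11*56)*5 = (-936 - 2016 + 286 + 1232)*5 = -1434*5 = -7170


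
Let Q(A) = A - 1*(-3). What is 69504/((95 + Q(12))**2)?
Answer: 17376/3025 ≈ 5.7441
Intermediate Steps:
Q(A) = 3 + A (Q(A) = A + 3 = 3 + A)
69504/((95 + Q(12))**2) = 69504/((95 + (3 + 12))**2) = 69504/((95 + 15)**2) = 69504/(110**2) = 69504/12100 = 69504*(1/12100) = 17376/3025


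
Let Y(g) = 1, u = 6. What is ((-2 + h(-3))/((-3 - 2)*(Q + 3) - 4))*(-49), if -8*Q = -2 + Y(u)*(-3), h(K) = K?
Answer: -1960/177 ≈ -11.073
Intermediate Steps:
Q = 5/8 (Q = -(-2 + 1*(-3))/8 = -(-2 - 3)/8 = -⅛*(-5) = 5/8 ≈ 0.62500)
((-2 + h(-3))/((-3 - 2)*(Q + 3) - 4))*(-49) = ((-2 - 3)/((-3 - 2)*(5/8 + 3) - 4))*(-49) = -5/(-5*29/8 - 4)*(-49) = -5/(-145/8 - 4)*(-49) = -5/(-177/8)*(-49) = -5*(-8/177)*(-49) = (40/177)*(-49) = -1960/177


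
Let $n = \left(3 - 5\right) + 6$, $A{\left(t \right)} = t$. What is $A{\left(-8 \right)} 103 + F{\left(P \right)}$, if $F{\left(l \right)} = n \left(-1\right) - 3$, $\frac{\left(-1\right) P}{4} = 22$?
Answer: $-831$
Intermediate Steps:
$P = -88$ ($P = \left(-4\right) 22 = -88$)
$n = 4$ ($n = -2 + 6 = 4$)
$F{\left(l \right)} = -7$ ($F{\left(l \right)} = 4 \left(-1\right) - 3 = -4 - 3 = -7$)
$A{\left(-8 \right)} 103 + F{\left(P \right)} = \left(-8\right) 103 - 7 = -824 - 7 = -831$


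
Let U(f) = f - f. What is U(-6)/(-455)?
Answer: 0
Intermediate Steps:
U(f) = 0
U(-6)/(-455) = 0/(-455) = 0*(-1/455) = 0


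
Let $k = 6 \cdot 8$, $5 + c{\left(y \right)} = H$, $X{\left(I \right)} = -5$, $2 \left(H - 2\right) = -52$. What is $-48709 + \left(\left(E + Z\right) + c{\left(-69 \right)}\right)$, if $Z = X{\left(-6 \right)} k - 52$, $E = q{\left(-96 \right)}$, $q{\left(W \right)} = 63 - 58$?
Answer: $-49025$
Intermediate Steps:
$H = -24$ ($H = 2 + \frac{1}{2} \left(-52\right) = 2 - 26 = -24$)
$q{\left(W \right)} = 5$ ($q{\left(W \right)} = 63 - 58 = 5$)
$c{\left(y \right)} = -29$ ($c{\left(y \right)} = -5 - 24 = -29$)
$E = 5$
$k = 48$
$Z = -292$ ($Z = \left(-5\right) 48 - 52 = -240 - 52 = -292$)
$-48709 + \left(\left(E + Z\right) + c{\left(-69 \right)}\right) = -48709 + \left(\left(5 - 292\right) - 29\right) = -48709 - 316 = -49025$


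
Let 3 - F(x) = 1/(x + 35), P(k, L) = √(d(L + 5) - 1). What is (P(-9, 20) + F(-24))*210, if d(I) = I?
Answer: 6720/11 + 420*√6 ≈ 1639.7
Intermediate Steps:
P(k, L) = √(4 + L) (P(k, L) = √((L + 5) - 1) = √((5 + L) - 1) = √(4 + L))
F(x) = 3 - 1/(35 + x) (F(x) = 3 - 1/(x + 35) = 3 - 1/(35 + x))
(P(-9, 20) + F(-24))*210 = (√(4 + 20) + (104 + 3*(-24))/(35 - 24))*210 = (√24 + (104 - 72)/11)*210 = (2*√6 + (1/11)*32)*210 = (2*√6 + 32/11)*210 = (32/11 + 2*√6)*210 = 6720/11 + 420*√6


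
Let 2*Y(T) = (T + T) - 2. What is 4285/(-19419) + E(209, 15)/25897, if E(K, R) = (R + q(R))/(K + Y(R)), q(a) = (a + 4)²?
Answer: -526355453/2386070787 ≈ -0.22060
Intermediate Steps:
Y(T) = -1 + T (Y(T) = ((T + T) - 2)/2 = (2*T - 2)/2 = (-2 + 2*T)/2 = -1 + T)
q(a) = (4 + a)²
E(K, R) = (R + (4 + R)²)/(-1 + K + R) (E(K, R) = (R + (4 + R)²)/(K + (-1 + R)) = (R + (4 + R)²)/(-1 + K + R))
4285/(-19419) + E(209, 15)/25897 = 4285/(-19419) + ((15 + (4 + 15)²)/(-1 + 209 + 15))/25897 = 4285*(-1/19419) + ((15 + 19²)/223)*(1/25897) = -4285/19419 + ((15 + 361)/223)*(1/25897) = -4285/19419 + ((1/223)*376)*(1/25897) = -4285/19419 + (376/223)*(1/25897) = -4285/19419 + 8/122873 = -526355453/2386070787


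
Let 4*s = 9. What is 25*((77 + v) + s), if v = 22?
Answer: 10125/4 ≈ 2531.3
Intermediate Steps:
s = 9/4 (s = (¼)*9 = 9/4 ≈ 2.2500)
25*((77 + v) + s) = 25*((77 + 22) + 9/4) = 25*(99 + 9/4) = 25*(405/4) = 10125/4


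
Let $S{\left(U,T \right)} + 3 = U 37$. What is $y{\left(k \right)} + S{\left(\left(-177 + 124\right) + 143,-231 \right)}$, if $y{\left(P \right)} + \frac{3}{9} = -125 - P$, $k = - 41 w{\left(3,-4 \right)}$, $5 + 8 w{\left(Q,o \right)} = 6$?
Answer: $\frac{76963}{24} \approx 3206.8$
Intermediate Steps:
$w{\left(Q,o \right)} = \frac{1}{8}$ ($w{\left(Q,o \right)} = - \frac{5}{8} + \frac{1}{8} \cdot 6 = - \frac{5}{8} + \frac{3}{4} = \frac{1}{8}$)
$k = - \frac{41}{8}$ ($k = \left(-41\right) \frac{1}{8} = - \frac{41}{8} \approx -5.125$)
$S{\left(U,T \right)} = -3 + 37 U$ ($S{\left(U,T \right)} = -3 + U 37 = -3 + 37 U$)
$y{\left(P \right)} = - \frac{376}{3} - P$ ($y{\left(P \right)} = - \frac{1}{3} - \left(125 + P\right) = - \frac{376}{3} - P$)
$y{\left(k \right)} + S{\left(\left(-177 + 124\right) + 143,-231 \right)} = \left(- \frac{376}{3} - - \frac{41}{8}\right) - \left(3 - 37 \left(\left(-177 + 124\right) + 143\right)\right) = \left(- \frac{376}{3} + \frac{41}{8}\right) - \left(3 - 37 \left(-53 + 143\right)\right) = - \frac{2885}{24} + \left(-3 + 37 \cdot 90\right) = - \frac{2885}{24} + \left(-3 + 3330\right) = - \frac{2885}{24} + 3327 = \frac{76963}{24}$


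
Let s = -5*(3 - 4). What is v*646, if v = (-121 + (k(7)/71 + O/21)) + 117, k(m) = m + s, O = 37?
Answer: -1992910/1491 ≈ -1336.6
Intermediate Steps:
s = 5 (s = -5*(-1) = 5)
k(m) = 5 + m (k(m) = m + 5 = 5 + m)
v = -3085/1491 (v = (-121 + ((5 + 7)/71 + 37/21)) + 117 = (-121 + (12*(1/71) + 37*(1/21))) + 117 = (-121 + (12/71 + 37/21)) + 117 = (-121 + 2879/1491) + 117 = -177532/1491 + 117 = -3085/1491 ≈ -2.0691)
v*646 = -3085/1491*646 = -1992910/1491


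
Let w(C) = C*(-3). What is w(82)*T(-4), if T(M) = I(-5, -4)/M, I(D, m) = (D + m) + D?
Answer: -861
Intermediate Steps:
w(C) = -3*C
I(D, m) = m + 2*D
T(M) = -14/M (T(M) = (-4 + 2*(-5))/M = (-4 - 10)/M = -14/M)
w(82)*T(-4) = (-3*82)*(-14/(-4)) = -(-3444)*(-1)/4 = -246*7/2 = -861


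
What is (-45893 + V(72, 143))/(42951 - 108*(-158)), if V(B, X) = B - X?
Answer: -45964/60015 ≈ -0.76587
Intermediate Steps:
(-45893 + V(72, 143))/(42951 - 108*(-158)) = (-45893 + (72 - 1*143))/(42951 - 108*(-158)) = (-45893 + (72 - 143))/(42951 + 17064) = (-45893 - 71)/60015 = -45964*1/60015 = -45964/60015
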